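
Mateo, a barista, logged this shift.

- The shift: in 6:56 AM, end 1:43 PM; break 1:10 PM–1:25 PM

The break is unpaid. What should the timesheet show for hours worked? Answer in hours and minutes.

6 h 32 min

The shift: 6:56 AM–1:43 PM = 6 h 47 min; less 15 min break → 6 h 32 min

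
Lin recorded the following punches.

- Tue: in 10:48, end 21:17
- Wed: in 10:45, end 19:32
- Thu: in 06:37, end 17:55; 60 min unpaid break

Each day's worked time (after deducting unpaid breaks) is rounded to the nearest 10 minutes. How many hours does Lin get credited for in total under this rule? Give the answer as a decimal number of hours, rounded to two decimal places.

Tue: 10:48–21:17 = 10 h 29 min → rounds to 10 h 30 min
Wed: 10:45–19:32 = 8 h 47 min → rounds to 8 h 50 min
Thu: 06:37–17:55 = 11 h 18 min − 60 min = 10 h 18 min → rounds to 10 h 20 min
Total credited: 29 h 40 min.

29.67 hours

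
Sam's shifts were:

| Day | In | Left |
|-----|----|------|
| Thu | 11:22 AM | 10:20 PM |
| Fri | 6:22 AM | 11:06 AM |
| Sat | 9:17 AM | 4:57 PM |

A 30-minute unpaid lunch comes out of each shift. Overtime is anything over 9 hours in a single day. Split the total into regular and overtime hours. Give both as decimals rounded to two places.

Thu: 11:22 AM–10:20 PM = 10 h 58 min; less 30 min break → 10 h 28 min
Fri: 6:22 AM–11:06 AM = 4 h 44 min; less 30 min break → 4 h 14 min
Sat: 9:17 AM–4:57 PM = 7 h 40 min; less 30 min break → 7 h 10 min
Thu reg 9 h 0 min / OT 1 h 28 min; Fri reg 4 h 14 min / OT 0 h 0 min; Sat reg 7 h 10 min / OT 0 h 0 min.
Totals: regular 20 h 24 min, overtime 1 h 28 min.

Regular 20.40 hours, overtime 1.47 hours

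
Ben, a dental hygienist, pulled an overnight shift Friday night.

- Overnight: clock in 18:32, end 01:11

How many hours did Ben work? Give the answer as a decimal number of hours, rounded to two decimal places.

6.65 hours

Overnight: 18:32 → midnight = 5 h 28 min; midnight → 01:11 = 1 h 11 min; span 6 h 39 min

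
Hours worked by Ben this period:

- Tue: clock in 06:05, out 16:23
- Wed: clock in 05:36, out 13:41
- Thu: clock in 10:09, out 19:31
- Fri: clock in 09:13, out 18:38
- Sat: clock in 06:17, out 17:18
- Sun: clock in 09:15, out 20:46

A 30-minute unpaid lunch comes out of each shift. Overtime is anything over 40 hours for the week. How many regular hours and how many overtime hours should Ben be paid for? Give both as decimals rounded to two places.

Tue: 06:05–16:23 = 10 h 18 min; less 30 min break → 9 h 48 min
Wed: 05:36–13:41 = 8 h 5 min; less 30 min break → 7 h 35 min
Thu: 10:09–19:31 = 9 h 22 min; less 30 min break → 8 h 52 min
Fri: 09:13–18:38 = 9 h 25 min; less 30 min break → 8 h 55 min
Sat: 06:17–17:18 = 11 h 1 min; less 30 min break → 10 h 31 min
Sun: 09:15–20:46 = 11 h 31 min; less 30 min break → 11 h 1 min
Total worked: 56 h 42 min = 56.70 h.
Threshold 40 h → overtime 16 h 42 min, regular 40 h 0 min.

Regular 40.00 hours, overtime 16.70 hours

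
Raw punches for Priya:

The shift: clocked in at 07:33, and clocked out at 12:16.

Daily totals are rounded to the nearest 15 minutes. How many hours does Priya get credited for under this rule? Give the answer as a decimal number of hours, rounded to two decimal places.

4.75 hours

The shift: 07:33–12:16 = 4 h 43 min → rounds to 4 h 45 min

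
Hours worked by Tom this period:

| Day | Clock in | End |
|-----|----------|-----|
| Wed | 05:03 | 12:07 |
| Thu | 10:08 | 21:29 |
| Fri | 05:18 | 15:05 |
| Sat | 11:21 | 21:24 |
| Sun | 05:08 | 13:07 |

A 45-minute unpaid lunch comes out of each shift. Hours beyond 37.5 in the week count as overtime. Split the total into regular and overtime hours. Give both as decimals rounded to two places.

Regular 37.50 hours, overtime 4.98 hours

Wed: 05:03–12:07 = 7 h 4 min; less 45 min break → 6 h 19 min
Thu: 10:08–21:29 = 11 h 21 min; less 45 min break → 10 h 36 min
Fri: 05:18–15:05 = 9 h 47 min; less 45 min break → 9 h 2 min
Sat: 11:21–21:24 = 10 h 3 min; less 45 min break → 9 h 18 min
Sun: 05:08–13:07 = 7 h 59 min; less 45 min break → 7 h 14 min
Total worked: 42 h 29 min = 42.48 h.
Threshold 37.5 h → overtime 4 h 59 min, regular 37 h 30 min.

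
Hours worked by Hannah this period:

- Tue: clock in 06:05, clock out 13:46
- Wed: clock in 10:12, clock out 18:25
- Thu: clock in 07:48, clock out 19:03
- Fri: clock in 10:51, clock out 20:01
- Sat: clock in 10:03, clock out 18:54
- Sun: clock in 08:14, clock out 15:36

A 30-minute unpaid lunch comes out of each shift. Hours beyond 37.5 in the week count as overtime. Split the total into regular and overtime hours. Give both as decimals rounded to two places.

Tue: 06:05–13:46 = 7 h 41 min; less 30 min break → 7 h 11 min
Wed: 10:12–18:25 = 8 h 13 min; less 30 min break → 7 h 43 min
Thu: 07:48–19:03 = 11 h 15 min; less 30 min break → 10 h 45 min
Fri: 10:51–20:01 = 9 h 10 min; less 30 min break → 8 h 40 min
Sat: 10:03–18:54 = 8 h 51 min; less 30 min break → 8 h 21 min
Sun: 08:14–15:36 = 7 h 22 min; less 30 min break → 6 h 52 min
Total worked: 49 h 32 min = 49.53 h.
Threshold 37.5 h → overtime 12 h 2 min, regular 37 h 30 min.

Regular 37.50 hours, overtime 12.03 hours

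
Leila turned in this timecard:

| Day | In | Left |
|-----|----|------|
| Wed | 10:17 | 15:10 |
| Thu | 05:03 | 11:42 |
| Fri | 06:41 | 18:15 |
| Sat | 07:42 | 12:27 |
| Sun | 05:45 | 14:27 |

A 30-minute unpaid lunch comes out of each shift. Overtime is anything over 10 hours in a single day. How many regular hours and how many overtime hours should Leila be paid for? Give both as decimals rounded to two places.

Regular 32.98 hours, overtime 1.07 hours

Wed: 10:17–15:10 = 4 h 53 min; less 30 min break → 4 h 23 min
Thu: 05:03–11:42 = 6 h 39 min; less 30 min break → 6 h 9 min
Fri: 06:41–18:15 = 11 h 34 min; less 30 min break → 11 h 4 min
Sat: 07:42–12:27 = 4 h 45 min; less 30 min break → 4 h 15 min
Sun: 05:45–14:27 = 8 h 42 min; less 30 min break → 8 h 12 min
Wed reg 4 h 23 min / OT 0 h 0 min; Thu reg 6 h 9 min / OT 0 h 0 min; Fri reg 10 h 0 min / OT 1 h 4 min; Sat reg 4 h 15 min / OT 0 h 0 min; Sun reg 8 h 12 min / OT 0 h 0 min.
Totals: regular 32 h 59 min, overtime 1 h 4 min.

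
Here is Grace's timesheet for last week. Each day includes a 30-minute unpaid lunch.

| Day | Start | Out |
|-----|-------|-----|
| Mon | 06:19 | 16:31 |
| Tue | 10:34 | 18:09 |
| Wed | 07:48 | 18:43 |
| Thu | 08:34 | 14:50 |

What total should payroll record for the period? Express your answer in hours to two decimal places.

Mon: 06:19–16:31 = 10 h 12 min; less 30 min break → 9 h 42 min
Tue: 10:34–18:09 = 7 h 35 min; less 30 min break → 7 h 5 min
Wed: 07:48–18:43 = 10 h 55 min; less 30 min break → 10 h 25 min
Thu: 08:34–14:50 = 6 h 16 min; less 30 min break → 5 h 46 min
Total: 9 h 42 min + 7 h 5 min + 10 h 25 min + 5 h 46 min = 32 h 58 min.

32.97 hours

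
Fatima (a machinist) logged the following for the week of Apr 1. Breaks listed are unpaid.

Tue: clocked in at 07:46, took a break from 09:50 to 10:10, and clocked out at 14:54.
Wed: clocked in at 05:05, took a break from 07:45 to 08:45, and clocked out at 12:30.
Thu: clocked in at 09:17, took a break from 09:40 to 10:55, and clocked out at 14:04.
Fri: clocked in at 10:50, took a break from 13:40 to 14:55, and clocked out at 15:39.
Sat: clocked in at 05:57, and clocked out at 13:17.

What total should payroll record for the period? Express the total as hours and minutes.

Tue: 07:46–14:54 = 7 h 8 min; less 20 min break → 6 h 48 min
Wed: 05:05–12:30 = 7 h 25 min; less 60 min break → 6 h 25 min
Thu: 09:17–14:04 = 4 h 47 min; less 75 min break → 3 h 32 min
Fri: 10:50–15:39 = 4 h 49 min; less 75 min break → 3 h 34 min
Sat: 05:57–13:17 = 7 h 20 min
Total: 6 h 48 min + 6 h 25 min + 3 h 32 min + 3 h 34 min + 7 h 20 min = 27 h 39 min.

27 h 39 min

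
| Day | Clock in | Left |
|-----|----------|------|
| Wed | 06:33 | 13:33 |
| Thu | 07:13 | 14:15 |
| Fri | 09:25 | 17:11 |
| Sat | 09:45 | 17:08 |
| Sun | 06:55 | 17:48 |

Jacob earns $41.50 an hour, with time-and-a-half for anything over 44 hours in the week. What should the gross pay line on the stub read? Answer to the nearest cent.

Wed: 06:33–13:33 = 7 h 0 min
Thu: 07:13–14:15 = 7 h 2 min
Fri: 09:25–17:11 = 7 h 46 min
Sat: 09:45–17:08 = 7 h 23 min
Sun: 06:55–17:48 = 10 h 53 min
Total worked: 40 h 4 min = 2404 min.
Regular 40 h 4 min = 2404 min at $41.50/h; overtime 0 h 0 min = 0 min at $62.25/h.
Pay = (2404 × $41.50 + 0 × $62.25) ÷ 60 = $1662.77.

$1662.77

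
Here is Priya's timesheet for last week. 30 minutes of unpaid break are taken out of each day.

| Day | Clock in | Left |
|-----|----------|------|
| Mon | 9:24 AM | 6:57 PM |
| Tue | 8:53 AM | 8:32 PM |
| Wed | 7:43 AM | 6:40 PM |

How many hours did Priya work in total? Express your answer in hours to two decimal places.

Mon: 9:24 AM–6:57 PM = 9 h 33 min; less 30 min break → 9 h 3 min
Tue: 8:53 AM–8:32 PM = 11 h 39 min; less 30 min break → 11 h 9 min
Wed: 7:43 AM–6:40 PM = 10 h 57 min; less 30 min break → 10 h 27 min
Total: 9 h 3 min + 11 h 9 min + 10 h 27 min = 30 h 39 min.

30.65 hours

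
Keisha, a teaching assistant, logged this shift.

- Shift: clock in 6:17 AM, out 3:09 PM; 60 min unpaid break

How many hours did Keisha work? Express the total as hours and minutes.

7 h 52 min

Shift: 6:17 AM–3:09 PM = 8 h 52 min; less 60 min break → 7 h 52 min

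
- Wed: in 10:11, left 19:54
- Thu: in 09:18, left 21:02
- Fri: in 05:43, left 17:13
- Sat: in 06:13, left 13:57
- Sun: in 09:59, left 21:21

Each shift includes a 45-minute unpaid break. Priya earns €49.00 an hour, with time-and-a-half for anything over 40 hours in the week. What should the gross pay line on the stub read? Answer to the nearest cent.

Wed: 10:11–19:54 = 9 h 43 min; less 45 min break → 8 h 58 min
Thu: 09:18–21:02 = 11 h 44 min; less 45 min break → 10 h 59 min
Fri: 05:43–17:13 = 11 h 30 min; less 45 min break → 10 h 45 min
Sat: 06:13–13:57 = 7 h 44 min; less 45 min break → 6 h 59 min
Sun: 09:59–21:21 = 11 h 22 min; less 45 min break → 10 h 37 min
Total worked: 48 h 18 min = 2898 min.
Regular 40 h 0 min = 2400 min at €49.00/h; overtime 8 h 18 min = 498 min at €73.50/h.
Pay = (2400 × €49.00 + 498 × €73.50) ÷ 60 = €2570.05.

€2570.05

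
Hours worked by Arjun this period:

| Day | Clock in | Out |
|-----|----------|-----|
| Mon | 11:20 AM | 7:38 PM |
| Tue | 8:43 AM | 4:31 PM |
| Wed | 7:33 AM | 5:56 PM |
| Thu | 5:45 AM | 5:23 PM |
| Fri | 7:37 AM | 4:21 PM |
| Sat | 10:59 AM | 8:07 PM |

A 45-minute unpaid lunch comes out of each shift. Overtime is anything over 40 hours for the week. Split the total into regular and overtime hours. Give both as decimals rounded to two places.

Mon: 11:20 AM–7:38 PM = 8 h 18 min; less 45 min break → 7 h 33 min
Tue: 8:43 AM–4:31 PM = 7 h 48 min; less 45 min break → 7 h 3 min
Wed: 7:33 AM–5:56 PM = 10 h 23 min; less 45 min break → 9 h 38 min
Thu: 5:45 AM–5:23 PM = 11 h 38 min; less 45 min break → 10 h 53 min
Fri: 7:37 AM–4:21 PM = 8 h 44 min; less 45 min break → 7 h 59 min
Sat: 10:59 AM–8:07 PM = 9 h 8 min; less 45 min break → 8 h 23 min
Total worked: 51 h 29 min = 51.48 h.
Threshold 40 h → overtime 11 h 29 min, regular 40 h 0 min.

Regular 40.00 hours, overtime 11.48 hours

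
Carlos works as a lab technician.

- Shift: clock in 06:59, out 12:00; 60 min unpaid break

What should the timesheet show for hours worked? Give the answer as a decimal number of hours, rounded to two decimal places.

Shift: 06:59–12:00 = 5 h 1 min; less 60 min break → 4 h 1 min

4.02 hours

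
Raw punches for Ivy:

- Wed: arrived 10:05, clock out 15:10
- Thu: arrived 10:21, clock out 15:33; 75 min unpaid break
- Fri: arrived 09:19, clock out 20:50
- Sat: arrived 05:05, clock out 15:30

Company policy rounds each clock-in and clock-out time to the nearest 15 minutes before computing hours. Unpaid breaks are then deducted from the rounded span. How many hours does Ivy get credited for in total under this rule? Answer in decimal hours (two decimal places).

Wed: in 10:05→10:00, out 15:10→15:15; 5 h 15 min
Thu: in 10:21→10:15, out 15:33→15:30; 5 h 15 min − 75 min = 4 h 0 min
Fri: in 09:19→09:15, out 20:50→20:45; 11 h 30 min
Sat: in 05:05→05:00, out 15:30→15:30; 10 h 30 min
Total credited: 31 h 15 min.

31.25 hours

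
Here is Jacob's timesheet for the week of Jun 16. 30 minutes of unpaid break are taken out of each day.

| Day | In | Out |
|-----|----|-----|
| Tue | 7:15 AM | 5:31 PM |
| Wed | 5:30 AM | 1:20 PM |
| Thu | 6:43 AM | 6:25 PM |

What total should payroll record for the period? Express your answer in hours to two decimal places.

28.30 hours

Tue: 7:15 AM–5:31 PM = 10 h 16 min; less 30 min break → 9 h 46 min
Wed: 5:30 AM–1:20 PM = 7 h 50 min; less 30 min break → 7 h 20 min
Thu: 6:43 AM–6:25 PM = 11 h 42 min; less 30 min break → 11 h 12 min
Total: 9 h 46 min + 7 h 20 min + 11 h 12 min = 28 h 18 min.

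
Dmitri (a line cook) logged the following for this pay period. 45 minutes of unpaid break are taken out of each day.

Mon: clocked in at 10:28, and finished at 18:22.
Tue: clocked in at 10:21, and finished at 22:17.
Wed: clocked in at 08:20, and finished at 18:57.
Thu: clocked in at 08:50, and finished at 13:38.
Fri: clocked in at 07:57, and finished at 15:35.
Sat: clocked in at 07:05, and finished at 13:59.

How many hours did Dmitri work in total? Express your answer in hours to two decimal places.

Mon: 10:28–18:22 = 7 h 54 min; less 45 min break → 7 h 9 min
Tue: 10:21–22:17 = 11 h 56 min; less 45 min break → 11 h 11 min
Wed: 08:20–18:57 = 10 h 37 min; less 45 min break → 9 h 52 min
Thu: 08:50–13:38 = 4 h 48 min; less 45 min break → 4 h 3 min
Fri: 07:57–15:35 = 7 h 38 min; less 45 min break → 6 h 53 min
Sat: 07:05–13:59 = 6 h 54 min; less 45 min break → 6 h 9 min
Total: 7 h 9 min + 11 h 11 min + 9 h 52 min + 4 h 3 min + 6 h 53 min + 6 h 9 min = 45 h 17 min.

45.28 hours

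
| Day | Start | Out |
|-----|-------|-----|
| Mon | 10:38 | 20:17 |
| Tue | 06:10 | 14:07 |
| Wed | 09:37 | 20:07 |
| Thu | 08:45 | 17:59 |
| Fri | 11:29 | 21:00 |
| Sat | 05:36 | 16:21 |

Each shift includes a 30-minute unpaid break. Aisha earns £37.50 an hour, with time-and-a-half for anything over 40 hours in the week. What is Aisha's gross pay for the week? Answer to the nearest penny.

Mon: 10:38–20:17 = 9 h 39 min; less 30 min break → 9 h 9 min
Tue: 06:10–14:07 = 7 h 57 min; less 30 min break → 7 h 27 min
Wed: 09:37–20:07 = 10 h 30 min; less 30 min break → 10 h 0 min
Thu: 08:45–17:59 = 9 h 14 min; less 30 min break → 8 h 44 min
Fri: 11:29–21:00 = 9 h 31 min; less 30 min break → 9 h 1 min
Sat: 05:36–16:21 = 10 h 45 min; less 30 min break → 10 h 15 min
Total worked: 54 h 36 min = 3276 min.
Regular 40 h 0 min = 2400 min at £37.50/h; overtime 14 h 36 min = 876 min at £56.25/h.
Pay = (2400 × £37.50 + 876 × £56.25) ÷ 60 = £2321.25.

£2321.25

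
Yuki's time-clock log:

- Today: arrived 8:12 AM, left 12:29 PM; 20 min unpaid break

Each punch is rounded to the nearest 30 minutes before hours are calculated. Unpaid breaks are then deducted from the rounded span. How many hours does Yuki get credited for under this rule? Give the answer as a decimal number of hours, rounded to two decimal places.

4.17 hours

Today: in 8:12 AM→8:00 AM, out 12:29 PM→12:30 PM; 4 h 30 min − 20 min = 4 h 10 min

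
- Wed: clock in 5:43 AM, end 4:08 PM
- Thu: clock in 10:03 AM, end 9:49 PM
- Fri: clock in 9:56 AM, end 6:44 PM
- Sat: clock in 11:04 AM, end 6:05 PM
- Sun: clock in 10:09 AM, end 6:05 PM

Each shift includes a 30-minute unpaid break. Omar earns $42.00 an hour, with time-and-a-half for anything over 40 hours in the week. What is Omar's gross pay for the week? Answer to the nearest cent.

$1896.30

Wed: 5:43 AM–4:08 PM = 10 h 25 min; less 30 min break → 9 h 55 min
Thu: 10:03 AM–9:49 PM = 11 h 46 min; less 30 min break → 11 h 16 min
Fri: 9:56 AM–6:44 PM = 8 h 48 min; less 30 min break → 8 h 18 min
Sat: 11:04 AM–6:05 PM = 7 h 1 min; less 30 min break → 6 h 31 min
Sun: 10:09 AM–6:05 PM = 7 h 56 min; less 30 min break → 7 h 26 min
Total worked: 43 h 26 min = 2606 min.
Regular 40 h 0 min = 2400 min at $42.00/h; overtime 3 h 26 min = 206 min at $63.00/h.
Pay = (2400 × $42.00 + 206 × $63.00) ÷ 60 = $1896.30.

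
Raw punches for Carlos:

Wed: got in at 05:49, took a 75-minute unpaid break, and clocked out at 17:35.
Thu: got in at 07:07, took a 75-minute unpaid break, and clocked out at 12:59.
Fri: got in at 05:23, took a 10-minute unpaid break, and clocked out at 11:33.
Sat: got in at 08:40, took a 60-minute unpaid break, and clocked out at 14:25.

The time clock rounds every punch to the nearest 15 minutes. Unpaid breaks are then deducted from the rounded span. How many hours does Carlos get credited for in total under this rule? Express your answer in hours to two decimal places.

Wed: in 05:49→05:45, out 17:35→17:30; 11 h 45 min − 75 min = 10 h 30 min
Thu: in 07:07→07:00, out 12:59→13:00; 6 h 0 min − 75 min = 4 h 45 min
Fri: in 05:23→05:30, out 11:33→11:30; 6 h 0 min − 10 min = 5 h 50 min
Sat: in 08:40→08:45, out 14:25→14:30; 5 h 45 min − 60 min = 4 h 45 min
Total credited: 25 h 50 min.

25.83 hours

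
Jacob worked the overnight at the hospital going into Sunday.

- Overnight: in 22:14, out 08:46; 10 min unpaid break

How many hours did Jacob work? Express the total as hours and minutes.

Overnight: 22:14 → midnight = 1 h 46 min; midnight → 08:46 = 8 h 46 min; span 10 h 32 min; less 10 min break → 10 h 22 min

10 h 22 min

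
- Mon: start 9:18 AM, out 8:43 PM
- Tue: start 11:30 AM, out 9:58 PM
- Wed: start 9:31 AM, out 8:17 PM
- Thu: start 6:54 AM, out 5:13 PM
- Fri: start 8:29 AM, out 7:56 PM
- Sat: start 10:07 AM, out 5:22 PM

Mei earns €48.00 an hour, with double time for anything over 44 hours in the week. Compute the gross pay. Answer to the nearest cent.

€3808.00

Mon: 9:18 AM–8:43 PM = 11 h 25 min
Tue: 11:30 AM–9:58 PM = 10 h 28 min
Wed: 9:31 AM–8:17 PM = 10 h 46 min
Thu: 6:54 AM–5:13 PM = 10 h 19 min
Fri: 8:29 AM–7:56 PM = 11 h 27 min
Sat: 10:07 AM–5:22 PM = 7 h 15 min
Total worked: 61 h 40 min = 3700 min.
Regular 44 h 0 min = 2640 min at €48.00/h; overtime 17 h 40 min = 1060 min at €96.00/h.
Pay = (2640 × €48.00 + 1060 × €96.00) ÷ 60 = €3808.00.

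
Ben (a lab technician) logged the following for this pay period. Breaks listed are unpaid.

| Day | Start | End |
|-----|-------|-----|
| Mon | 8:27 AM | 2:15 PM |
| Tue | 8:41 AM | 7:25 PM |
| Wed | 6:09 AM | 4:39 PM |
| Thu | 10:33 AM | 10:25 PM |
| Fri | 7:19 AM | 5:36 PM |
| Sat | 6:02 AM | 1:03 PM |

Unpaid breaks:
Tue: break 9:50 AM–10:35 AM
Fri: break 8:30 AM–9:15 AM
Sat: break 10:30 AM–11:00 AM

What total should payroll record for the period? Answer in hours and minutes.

Mon: 8:27 AM–2:15 PM = 5 h 48 min
Tue: 8:41 AM–7:25 PM = 10 h 44 min; less 45 min break → 9 h 59 min
Wed: 6:09 AM–4:39 PM = 10 h 30 min
Thu: 10:33 AM–10:25 PM = 11 h 52 min
Fri: 7:19 AM–5:36 PM = 10 h 17 min; less 45 min break → 9 h 32 min
Sat: 6:02 AM–1:03 PM = 7 h 1 min; less 30 min break → 6 h 31 min
Total: 5 h 48 min + 9 h 59 min + 10 h 30 min + 11 h 52 min + 9 h 32 min + 6 h 31 min = 54 h 12 min.

54 h 12 min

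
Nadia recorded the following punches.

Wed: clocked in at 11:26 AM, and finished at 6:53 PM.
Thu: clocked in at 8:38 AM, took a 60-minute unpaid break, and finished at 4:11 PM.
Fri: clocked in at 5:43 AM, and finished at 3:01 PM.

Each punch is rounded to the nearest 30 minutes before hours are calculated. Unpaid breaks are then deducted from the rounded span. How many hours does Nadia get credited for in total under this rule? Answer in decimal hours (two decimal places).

Wed: in 11:26 AM→11:30 AM, out 6:53 PM→7:00 PM; 7 h 30 min
Thu: in 8:38 AM→8:30 AM, out 4:11 PM→4:00 PM; 7 h 30 min − 60 min = 6 h 30 min
Fri: in 5:43 AM→5:30 AM, out 3:01 PM→3:00 PM; 9 h 30 min
Total credited: 23 h 30 min.

23.50 hours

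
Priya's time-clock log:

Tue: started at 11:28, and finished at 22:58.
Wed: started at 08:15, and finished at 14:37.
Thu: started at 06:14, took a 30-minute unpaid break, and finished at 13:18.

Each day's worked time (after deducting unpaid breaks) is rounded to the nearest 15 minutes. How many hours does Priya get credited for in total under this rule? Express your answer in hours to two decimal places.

Tue: 11:28–22:58 = 11 h 30 min → rounds to 11 h 30 min
Wed: 08:15–14:37 = 6 h 22 min → rounds to 6 h 15 min
Thu: 06:14–13:18 = 7 h 4 min − 30 min = 6 h 34 min → rounds to 6 h 30 min
Total credited: 24 h 15 min.

24.25 hours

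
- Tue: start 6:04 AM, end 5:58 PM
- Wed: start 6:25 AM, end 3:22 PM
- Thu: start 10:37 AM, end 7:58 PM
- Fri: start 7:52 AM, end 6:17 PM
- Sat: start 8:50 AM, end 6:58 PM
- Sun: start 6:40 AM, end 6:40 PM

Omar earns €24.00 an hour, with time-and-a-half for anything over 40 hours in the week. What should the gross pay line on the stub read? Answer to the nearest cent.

Tue: 6:04 AM–5:58 PM = 11 h 54 min
Wed: 6:25 AM–3:22 PM = 8 h 57 min
Thu: 10:37 AM–7:58 PM = 9 h 21 min
Fri: 7:52 AM–6:17 PM = 10 h 25 min
Sat: 8:50 AM–6:58 PM = 10 h 8 min
Sun: 6:40 AM–6:40 PM = 12 h 0 min
Total worked: 62 h 45 min = 3765 min.
Regular 40 h 0 min = 2400 min at €24.00/h; overtime 22 h 45 min = 1365 min at €36.00/h.
Pay = (2400 × €24.00 + 1365 × €36.00) ÷ 60 = €1779.00.

€1779.00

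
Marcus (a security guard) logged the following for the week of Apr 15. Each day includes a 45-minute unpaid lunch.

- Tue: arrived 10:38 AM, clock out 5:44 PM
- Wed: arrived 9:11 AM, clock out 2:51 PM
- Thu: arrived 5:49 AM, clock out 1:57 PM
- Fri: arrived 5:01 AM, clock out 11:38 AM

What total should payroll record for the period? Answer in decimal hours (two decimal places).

Tue: 10:38 AM–5:44 PM = 7 h 6 min; less 45 min break → 6 h 21 min
Wed: 9:11 AM–2:51 PM = 5 h 40 min; less 45 min break → 4 h 55 min
Thu: 5:49 AM–1:57 PM = 8 h 8 min; less 45 min break → 7 h 23 min
Fri: 5:01 AM–11:38 AM = 6 h 37 min; less 45 min break → 5 h 52 min
Total: 6 h 21 min + 4 h 55 min + 7 h 23 min + 5 h 52 min = 24 h 31 min.

24.52 hours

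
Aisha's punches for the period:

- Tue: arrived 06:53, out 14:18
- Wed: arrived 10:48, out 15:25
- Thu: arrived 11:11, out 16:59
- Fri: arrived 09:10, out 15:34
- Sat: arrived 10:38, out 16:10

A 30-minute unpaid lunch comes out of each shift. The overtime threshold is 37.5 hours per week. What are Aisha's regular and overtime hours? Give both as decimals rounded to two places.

Regular 27.27 hours, overtime 0.00 hours

Tue: 06:53–14:18 = 7 h 25 min; less 30 min break → 6 h 55 min
Wed: 10:48–15:25 = 4 h 37 min; less 30 min break → 4 h 7 min
Thu: 11:11–16:59 = 5 h 48 min; less 30 min break → 5 h 18 min
Fri: 09:10–15:34 = 6 h 24 min; less 30 min break → 5 h 54 min
Sat: 10:38–16:10 = 5 h 32 min; less 30 min break → 5 h 2 min
Total worked: 27 h 16 min = 27.27 h.
Threshold 37.5 h → overtime 0 h 0 min, regular 27 h 16 min.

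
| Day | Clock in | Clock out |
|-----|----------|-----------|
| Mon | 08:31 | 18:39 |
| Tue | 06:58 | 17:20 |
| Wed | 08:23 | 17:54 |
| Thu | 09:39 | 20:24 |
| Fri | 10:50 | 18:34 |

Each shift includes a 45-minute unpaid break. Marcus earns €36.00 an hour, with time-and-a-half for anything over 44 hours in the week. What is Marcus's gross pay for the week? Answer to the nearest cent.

€1624.50

Mon: 08:31–18:39 = 10 h 8 min; less 45 min break → 9 h 23 min
Tue: 06:58–17:20 = 10 h 22 min; less 45 min break → 9 h 37 min
Wed: 08:23–17:54 = 9 h 31 min; less 45 min break → 8 h 46 min
Thu: 09:39–20:24 = 10 h 45 min; less 45 min break → 10 h 0 min
Fri: 10:50–18:34 = 7 h 44 min; less 45 min break → 6 h 59 min
Total worked: 44 h 45 min = 2685 min.
Regular 44 h 0 min = 2640 min at €36.00/h; overtime 0 h 45 min = 45 min at €54.00/h.
Pay = (2640 × €36.00 + 45 × €54.00) ÷ 60 = €1624.50.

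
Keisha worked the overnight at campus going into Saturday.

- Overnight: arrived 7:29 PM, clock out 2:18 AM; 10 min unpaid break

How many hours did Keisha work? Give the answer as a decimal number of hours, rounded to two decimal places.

Overnight: 7:29 PM → midnight = 4 h 31 min; midnight → 2:18 AM = 2 h 18 min; span 6 h 49 min; less 10 min break → 6 h 39 min

6.65 hours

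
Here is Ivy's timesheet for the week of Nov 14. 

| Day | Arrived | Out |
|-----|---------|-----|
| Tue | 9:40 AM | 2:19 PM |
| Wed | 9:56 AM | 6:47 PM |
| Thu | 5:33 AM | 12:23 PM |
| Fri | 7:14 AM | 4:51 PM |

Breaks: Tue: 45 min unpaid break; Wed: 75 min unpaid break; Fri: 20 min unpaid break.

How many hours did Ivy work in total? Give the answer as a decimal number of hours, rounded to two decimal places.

27.62 hours

Tue: 9:40 AM–2:19 PM = 4 h 39 min; less 45 min break → 3 h 54 min
Wed: 9:56 AM–6:47 PM = 8 h 51 min; less 75 min break → 7 h 36 min
Thu: 5:33 AM–12:23 PM = 6 h 50 min
Fri: 7:14 AM–4:51 PM = 9 h 37 min; less 20 min break → 9 h 17 min
Total: 3 h 54 min + 7 h 36 min + 6 h 50 min + 9 h 17 min = 27 h 37 min.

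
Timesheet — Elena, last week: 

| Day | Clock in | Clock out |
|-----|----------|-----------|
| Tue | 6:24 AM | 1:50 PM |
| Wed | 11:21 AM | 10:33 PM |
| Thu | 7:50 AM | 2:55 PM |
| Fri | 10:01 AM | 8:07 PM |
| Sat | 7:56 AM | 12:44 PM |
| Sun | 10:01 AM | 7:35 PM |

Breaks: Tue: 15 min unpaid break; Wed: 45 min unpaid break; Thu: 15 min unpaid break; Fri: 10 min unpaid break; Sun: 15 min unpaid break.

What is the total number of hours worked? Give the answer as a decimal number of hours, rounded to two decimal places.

48.52 hours

Tue: 6:24 AM–1:50 PM = 7 h 26 min; less 15 min break → 7 h 11 min
Wed: 11:21 AM–10:33 PM = 11 h 12 min; less 45 min break → 10 h 27 min
Thu: 7:50 AM–2:55 PM = 7 h 5 min; less 15 min break → 6 h 50 min
Fri: 10:01 AM–8:07 PM = 10 h 6 min; less 10 min break → 9 h 56 min
Sat: 7:56 AM–12:44 PM = 4 h 48 min
Sun: 10:01 AM–7:35 PM = 9 h 34 min; less 15 min break → 9 h 19 min
Total: 7 h 11 min + 10 h 27 min + 6 h 50 min + 9 h 56 min + 4 h 48 min + 9 h 19 min = 48 h 31 min.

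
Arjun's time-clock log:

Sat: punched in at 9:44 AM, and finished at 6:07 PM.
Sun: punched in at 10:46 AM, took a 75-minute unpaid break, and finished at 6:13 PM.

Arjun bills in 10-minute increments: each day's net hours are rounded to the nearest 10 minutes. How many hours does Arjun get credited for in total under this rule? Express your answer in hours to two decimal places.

14.50 hours

Sat: 9:44 AM–6:07 PM = 8 h 23 min → rounds to 8 h 20 min
Sun: 10:46 AM–6:13 PM = 7 h 27 min − 75 min = 6 h 12 min → rounds to 6 h 10 min
Total credited: 14 h 30 min.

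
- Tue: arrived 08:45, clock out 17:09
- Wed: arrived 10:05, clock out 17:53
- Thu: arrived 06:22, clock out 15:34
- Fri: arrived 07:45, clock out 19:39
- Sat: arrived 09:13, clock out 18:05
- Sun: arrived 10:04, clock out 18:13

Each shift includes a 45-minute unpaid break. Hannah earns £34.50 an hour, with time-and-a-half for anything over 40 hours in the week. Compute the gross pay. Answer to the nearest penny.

£1888.01

Tue: 08:45–17:09 = 8 h 24 min; less 45 min break → 7 h 39 min
Wed: 10:05–17:53 = 7 h 48 min; less 45 min break → 7 h 3 min
Thu: 06:22–15:34 = 9 h 12 min; less 45 min break → 8 h 27 min
Fri: 07:45–19:39 = 11 h 54 min; less 45 min break → 11 h 9 min
Sat: 09:13–18:05 = 8 h 52 min; less 45 min break → 8 h 7 min
Sun: 10:04–18:13 = 8 h 9 min; less 45 min break → 7 h 24 min
Total worked: 49 h 49 min = 2989 min.
Regular 40 h 0 min = 2400 min at £34.50/h; overtime 9 h 49 min = 589 min at £51.75/h.
Pay = (2400 × £34.50 + 589 × £51.75) ÷ 60 = £1888.01.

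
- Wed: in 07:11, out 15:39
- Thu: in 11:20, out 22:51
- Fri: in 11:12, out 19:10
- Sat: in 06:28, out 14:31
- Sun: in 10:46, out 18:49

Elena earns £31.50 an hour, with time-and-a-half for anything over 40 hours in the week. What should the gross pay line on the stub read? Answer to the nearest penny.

Wed: 07:11–15:39 = 8 h 28 min
Thu: 11:20–22:51 = 11 h 31 min
Fri: 11:12–19:10 = 7 h 58 min
Sat: 06:28–14:31 = 8 h 3 min
Sun: 10:46–18:49 = 8 h 3 min
Total worked: 44 h 3 min = 2643 min.
Regular 40 h 0 min = 2400 min at £31.50/h; overtime 4 h 3 min = 243 min at £47.25/h.
Pay = (2400 × £31.50 + 243 × £47.25) ÷ 60 = £1451.36.

£1451.36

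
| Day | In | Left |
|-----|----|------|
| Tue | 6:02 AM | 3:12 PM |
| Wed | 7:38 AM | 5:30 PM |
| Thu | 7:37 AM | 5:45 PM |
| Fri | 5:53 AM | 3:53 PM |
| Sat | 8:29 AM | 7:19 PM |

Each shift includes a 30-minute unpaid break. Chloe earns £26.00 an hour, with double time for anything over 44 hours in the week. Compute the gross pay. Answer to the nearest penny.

Tue: 6:02 AM–3:12 PM = 9 h 10 min; less 30 min break → 8 h 40 min
Wed: 7:38 AM–5:30 PM = 9 h 52 min; less 30 min break → 9 h 22 min
Thu: 7:37 AM–5:45 PM = 10 h 8 min; less 30 min break → 9 h 38 min
Fri: 5:53 AM–3:53 PM = 10 h 0 min; less 30 min break → 9 h 30 min
Sat: 8:29 AM–7:19 PM = 10 h 50 min; less 30 min break → 10 h 20 min
Total worked: 47 h 30 min = 2850 min.
Regular 44 h 0 min = 2640 min at £26.00/h; overtime 3 h 30 min = 210 min at £52.00/h.
Pay = (2640 × £26.00 + 210 × £52.00) ÷ 60 = £1326.00.

£1326.00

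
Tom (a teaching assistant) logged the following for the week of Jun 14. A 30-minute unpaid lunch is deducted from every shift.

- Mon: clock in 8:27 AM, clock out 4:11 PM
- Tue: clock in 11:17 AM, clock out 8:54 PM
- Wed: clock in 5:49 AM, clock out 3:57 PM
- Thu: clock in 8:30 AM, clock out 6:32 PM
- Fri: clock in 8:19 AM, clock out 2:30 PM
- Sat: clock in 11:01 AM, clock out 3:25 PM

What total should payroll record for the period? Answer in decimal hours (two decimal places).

45.10 hours

Mon: 8:27 AM–4:11 PM = 7 h 44 min; less 30 min break → 7 h 14 min
Tue: 11:17 AM–8:54 PM = 9 h 37 min; less 30 min break → 9 h 7 min
Wed: 5:49 AM–3:57 PM = 10 h 8 min; less 30 min break → 9 h 38 min
Thu: 8:30 AM–6:32 PM = 10 h 2 min; less 30 min break → 9 h 32 min
Fri: 8:19 AM–2:30 PM = 6 h 11 min; less 30 min break → 5 h 41 min
Sat: 11:01 AM–3:25 PM = 4 h 24 min; less 30 min break → 3 h 54 min
Total: 7 h 14 min + 9 h 7 min + 9 h 38 min + 9 h 32 min + 5 h 41 min + 3 h 54 min = 45 h 6 min.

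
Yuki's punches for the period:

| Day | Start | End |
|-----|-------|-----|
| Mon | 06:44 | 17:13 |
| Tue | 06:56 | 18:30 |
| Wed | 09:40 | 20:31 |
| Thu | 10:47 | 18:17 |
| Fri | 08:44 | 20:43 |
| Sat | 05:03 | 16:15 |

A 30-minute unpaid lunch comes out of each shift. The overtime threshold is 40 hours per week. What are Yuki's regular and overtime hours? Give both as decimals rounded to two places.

Mon: 06:44–17:13 = 10 h 29 min; less 30 min break → 9 h 59 min
Tue: 06:56–18:30 = 11 h 34 min; less 30 min break → 11 h 4 min
Wed: 09:40–20:31 = 10 h 51 min; less 30 min break → 10 h 21 min
Thu: 10:47–18:17 = 7 h 30 min; less 30 min break → 7 h 0 min
Fri: 08:44–20:43 = 11 h 59 min; less 30 min break → 11 h 29 min
Sat: 05:03–16:15 = 11 h 12 min; less 30 min break → 10 h 42 min
Total worked: 60 h 35 min = 60.58 h.
Threshold 40 h → overtime 20 h 35 min, regular 40 h 0 min.

Regular 40.00 hours, overtime 20.58 hours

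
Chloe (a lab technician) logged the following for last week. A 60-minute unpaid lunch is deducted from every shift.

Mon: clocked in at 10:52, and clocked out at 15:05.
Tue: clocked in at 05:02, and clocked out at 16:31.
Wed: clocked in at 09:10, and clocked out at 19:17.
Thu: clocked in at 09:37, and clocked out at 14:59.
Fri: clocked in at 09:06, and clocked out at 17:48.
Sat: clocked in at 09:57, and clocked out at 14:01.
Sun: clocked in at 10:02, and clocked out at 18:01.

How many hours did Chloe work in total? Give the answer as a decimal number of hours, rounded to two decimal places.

44.93 hours

Mon: 10:52–15:05 = 4 h 13 min; less 60 min break → 3 h 13 min
Tue: 05:02–16:31 = 11 h 29 min; less 60 min break → 10 h 29 min
Wed: 09:10–19:17 = 10 h 7 min; less 60 min break → 9 h 7 min
Thu: 09:37–14:59 = 5 h 22 min; less 60 min break → 4 h 22 min
Fri: 09:06–17:48 = 8 h 42 min; less 60 min break → 7 h 42 min
Sat: 09:57–14:01 = 4 h 4 min; less 60 min break → 3 h 4 min
Sun: 10:02–18:01 = 7 h 59 min; less 60 min break → 6 h 59 min
Total: 3 h 13 min + 10 h 29 min + 9 h 7 min + 4 h 22 min + 7 h 42 min + 3 h 4 min + 6 h 59 min = 44 h 56 min.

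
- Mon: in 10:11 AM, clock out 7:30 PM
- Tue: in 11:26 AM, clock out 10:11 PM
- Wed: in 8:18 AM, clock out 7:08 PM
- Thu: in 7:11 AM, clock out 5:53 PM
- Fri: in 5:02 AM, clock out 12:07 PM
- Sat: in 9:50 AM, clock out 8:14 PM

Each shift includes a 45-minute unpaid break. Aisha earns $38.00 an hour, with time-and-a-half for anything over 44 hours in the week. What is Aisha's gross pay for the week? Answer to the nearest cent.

$2275.25

Mon: 10:11 AM–7:30 PM = 9 h 19 min; less 45 min break → 8 h 34 min
Tue: 11:26 AM–10:11 PM = 10 h 45 min; less 45 min break → 10 h 0 min
Wed: 8:18 AM–7:08 PM = 10 h 50 min; less 45 min break → 10 h 5 min
Thu: 7:11 AM–5:53 PM = 10 h 42 min; less 45 min break → 9 h 57 min
Fri: 5:02 AM–12:07 PM = 7 h 5 min; less 45 min break → 6 h 20 min
Sat: 9:50 AM–8:14 PM = 10 h 24 min; less 45 min break → 9 h 39 min
Total worked: 54 h 35 min = 3275 min.
Regular 44 h 0 min = 2640 min at $38.00/h; overtime 10 h 35 min = 635 min at $57.00/h.
Pay = (2640 × $38.00 + 635 × $57.00) ÷ 60 = $2275.25.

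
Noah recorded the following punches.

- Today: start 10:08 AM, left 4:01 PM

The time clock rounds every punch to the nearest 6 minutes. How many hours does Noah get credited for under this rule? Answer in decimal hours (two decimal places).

5.90 hours

Today: in 10:08 AM→10:06 AM, out 4:01 PM→4:00 PM; 5 h 54 min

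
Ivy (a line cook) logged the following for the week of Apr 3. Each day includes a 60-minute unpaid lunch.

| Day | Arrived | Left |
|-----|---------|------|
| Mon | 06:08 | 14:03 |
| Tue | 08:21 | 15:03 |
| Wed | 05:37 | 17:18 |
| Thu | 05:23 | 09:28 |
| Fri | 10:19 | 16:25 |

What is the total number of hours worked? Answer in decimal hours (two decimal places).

Mon: 06:08–14:03 = 7 h 55 min; less 60 min break → 6 h 55 min
Tue: 08:21–15:03 = 6 h 42 min; less 60 min break → 5 h 42 min
Wed: 05:37–17:18 = 11 h 41 min; less 60 min break → 10 h 41 min
Thu: 05:23–09:28 = 4 h 5 min; less 60 min break → 3 h 5 min
Fri: 10:19–16:25 = 6 h 6 min; less 60 min break → 5 h 6 min
Total: 6 h 55 min + 5 h 42 min + 10 h 41 min + 3 h 5 min + 5 h 6 min = 31 h 29 min.

31.48 hours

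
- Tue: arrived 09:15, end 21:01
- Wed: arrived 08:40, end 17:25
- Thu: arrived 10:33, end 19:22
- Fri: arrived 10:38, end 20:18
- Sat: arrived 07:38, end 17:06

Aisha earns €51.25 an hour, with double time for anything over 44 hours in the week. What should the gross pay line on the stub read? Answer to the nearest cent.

Tue: 09:15–21:01 = 11 h 46 min
Wed: 08:40–17:25 = 8 h 45 min
Thu: 10:33–19:22 = 8 h 49 min
Fri: 10:38–20:18 = 9 h 40 min
Sat: 07:38–17:06 = 9 h 28 min
Total worked: 48 h 28 min = 2908 min.
Regular 44 h 0 min = 2640 min at €51.25/h; overtime 4 h 28 min = 268 min at €102.50/h.
Pay = (2640 × €51.25 + 268 × €102.50) ÷ 60 = €2712.83.

€2712.83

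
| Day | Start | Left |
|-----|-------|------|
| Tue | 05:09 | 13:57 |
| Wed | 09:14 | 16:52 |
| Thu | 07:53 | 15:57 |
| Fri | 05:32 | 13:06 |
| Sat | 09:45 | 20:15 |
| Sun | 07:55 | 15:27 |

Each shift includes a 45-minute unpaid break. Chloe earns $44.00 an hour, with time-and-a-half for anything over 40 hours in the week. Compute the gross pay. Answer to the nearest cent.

Tue: 05:09–13:57 = 8 h 48 min; less 45 min break → 8 h 3 min
Wed: 09:14–16:52 = 7 h 38 min; less 45 min break → 6 h 53 min
Thu: 07:53–15:57 = 8 h 4 min; less 45 min break → 7 h 19 min
Fri: 05:32–13:06 = 7 h 34 min; less 45 min break → 6 h 49 min
Sat: 09:45–20:15 = 10 h 30 min; less 45 min break → 9 h 45 min
Sun: 07:55–15:27 = 7 h 32 min; less 45 min break → 6 h 47 min
Total worked: 45 h 36 min = 2736 min.
Regular 40 h 0 min = 2400 min at $44.00/h; overtime 5 h 36 min = 336 min at $66.00/h.
Pay = (2400 × $44.00 + 336 × $66.00) ÷ 60 = $2129.60.

$2129.60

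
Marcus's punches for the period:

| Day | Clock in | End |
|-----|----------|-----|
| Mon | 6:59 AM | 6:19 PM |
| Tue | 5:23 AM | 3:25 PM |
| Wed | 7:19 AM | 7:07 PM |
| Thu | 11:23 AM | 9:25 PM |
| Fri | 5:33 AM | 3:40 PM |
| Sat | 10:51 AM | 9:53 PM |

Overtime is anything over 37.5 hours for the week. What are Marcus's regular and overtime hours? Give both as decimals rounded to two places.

Regular 37.50 hours, overtime 26.85 hours

Mon: 6:59 AM–6:19 PM = 11 h 20 min
Tue: 5:23 AM–3:25 PM = 10 h 2 min
Wed: 7:19 AM–7:07 PM = 11 h 48 min
Thu: 11:23 AM–9:25 PM = 10 h 2 min
Fri: 5:33 AM–3:40 PM = 10 h 7 min
Sat: 10:51 AM–9:53 PM = 11 h 2 min
Total worked: 64 h 21 min = 64.35 h.
Threshold 37.5 h → overtime 26 h 51 min, regular 37 h 30 min.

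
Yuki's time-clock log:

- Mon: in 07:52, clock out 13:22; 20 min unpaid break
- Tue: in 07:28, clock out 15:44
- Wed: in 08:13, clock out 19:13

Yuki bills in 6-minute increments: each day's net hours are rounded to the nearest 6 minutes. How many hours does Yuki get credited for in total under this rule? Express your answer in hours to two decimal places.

Mon: 07:52–13:22 = 5 h 30 min − 20 min = 5 h 10 min → rounds to 5 h 12 min
Tue: 07:28–15:44 = 8 h 16 min → rounds to 8 h 18 min
Wed: 08:13–19:13 = 11 h 0 min → rounds to 11 h 0 min
Total credited: 24 h 30 min.

24.50 hours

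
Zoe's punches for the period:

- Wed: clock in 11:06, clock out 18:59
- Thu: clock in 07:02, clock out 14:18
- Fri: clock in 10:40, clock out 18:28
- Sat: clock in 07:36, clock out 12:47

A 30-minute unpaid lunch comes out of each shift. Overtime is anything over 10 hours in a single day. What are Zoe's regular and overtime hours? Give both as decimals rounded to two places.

Wed: 11:06–18:59 = 7 h 53 min; less 30 min break → 7 h 23 min
Thu: 07:02–14:18 = 7 h 16 min; less 30 min break → 6 h 46 min
Fri: 10:40–18:28 = 7 h 48 min; less 30 min break → 7 h 18 min
Sat: 07:36–12:47 = 5 h 11 min; less 30 min break → 4 h 41 min
Wed reg 7 h 23 min / OT 0 h 0 min; Thu reg 6 h 46 min / OT 0 h 0 min; Fri reg 7 h 18 min / OT 0 h 0 min; Sat reg 4 h 41 min / OT 0 h 0 min.
Totals: regular 26 h 8 min, overtime 0 h 0 min.

Regular 26.13 hours, overtime 0.00 hours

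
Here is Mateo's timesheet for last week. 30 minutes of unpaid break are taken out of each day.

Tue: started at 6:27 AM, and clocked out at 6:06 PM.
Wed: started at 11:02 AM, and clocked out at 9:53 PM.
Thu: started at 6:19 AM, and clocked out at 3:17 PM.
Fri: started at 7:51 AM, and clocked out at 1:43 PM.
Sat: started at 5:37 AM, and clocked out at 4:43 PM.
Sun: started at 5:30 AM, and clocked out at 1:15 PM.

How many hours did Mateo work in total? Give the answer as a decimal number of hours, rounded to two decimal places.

53.18 hours

Tue: 6:27 AM–6:06 PM = 11 h 39 min; less 30 min break → 11 h 9 min
Wed: 11:02 AM–9:53 PM = 10 h 51 min; less 30 min break → 10 h 21 min
Thu: 6:19 AM–3:17 PM = 8 h 58 min; less 30 min break → 8 h 28 min
Fri: 7:51 AM–1:43 PM = 5 h 52 min; less 30 min break → 5 h 22 min
Sat: 5:37 AM–4:43 PM = 11 h 6 min; less 30 min break → 10 h 36 min
Sun: 5:30 AM–1:15 PM = 7 h 45 min; less 30 min break → 7 h 15 min
Total: 11 h 9 min + 10 h 21 min + 8 h 28 min + 5 h 22 min + 10 h 36 min + 7 h 15 min = 53 h 11 min.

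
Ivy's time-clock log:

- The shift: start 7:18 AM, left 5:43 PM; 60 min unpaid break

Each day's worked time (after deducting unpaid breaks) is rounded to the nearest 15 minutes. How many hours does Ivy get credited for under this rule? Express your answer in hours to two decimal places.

9.50 hours

The shift: 7:18 AM–5:43 PM = 10 h 25 min − 60 min = 9 h 25 min → rounds to 9 h 30 min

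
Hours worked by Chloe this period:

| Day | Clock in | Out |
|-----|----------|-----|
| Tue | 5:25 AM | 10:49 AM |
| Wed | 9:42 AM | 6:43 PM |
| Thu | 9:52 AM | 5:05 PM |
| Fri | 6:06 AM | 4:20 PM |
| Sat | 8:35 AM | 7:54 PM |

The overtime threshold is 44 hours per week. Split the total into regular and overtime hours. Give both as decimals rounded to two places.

Tue: 5:25 AM–10:49 AM = 5 h 24 min
Wed: 9:42 AM–6:43 PM = 9 h 1 min
Thu: 9:52 AM–5:05 PM = 7 h 13 min
Fri: 6:06 AM–4:20 PM = 10 h 14 min
Sat: 8:35 AM–7:54 PM = 11 h 19 min
Total worked: 43 h 11 min = 43.18 h.
Threshold 44 h → overtime 0 h 0 min, regular 43 h 11 min.

Regular 43.18 hours, overtime 0.00 hours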